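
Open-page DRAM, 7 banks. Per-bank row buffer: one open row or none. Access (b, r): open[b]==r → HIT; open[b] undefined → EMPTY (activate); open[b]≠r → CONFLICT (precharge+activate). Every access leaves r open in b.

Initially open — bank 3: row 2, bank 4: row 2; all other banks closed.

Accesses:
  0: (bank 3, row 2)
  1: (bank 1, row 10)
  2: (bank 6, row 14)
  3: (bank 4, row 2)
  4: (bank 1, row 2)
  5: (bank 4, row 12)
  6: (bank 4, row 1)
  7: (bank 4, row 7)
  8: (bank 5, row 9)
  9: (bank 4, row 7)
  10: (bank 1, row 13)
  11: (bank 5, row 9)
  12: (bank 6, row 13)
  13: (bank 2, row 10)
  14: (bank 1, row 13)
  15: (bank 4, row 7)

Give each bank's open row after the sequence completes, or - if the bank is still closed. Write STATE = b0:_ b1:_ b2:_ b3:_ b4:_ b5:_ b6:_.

STATE = b0:- b1:13 b2:10 b3:2 b4:7 b5:9 b6:13

step 0: bank3 2->2 [HIT]
step 1: bank1 None->10 [EMPTY]
step 2: bank6 None->14 [EMPTY]
step 3: bank4 2->2 [HIT]
step 4: bank1 10->2 [CONFLICT]
step 5: bank4 2->12 [CONFLICT]
step 6: bank4 12->1 [CONFLICT]
step 7: bank4 1->7 [CONFLICT]
step 8: bank5 None->9 [EMPTY]
step 9: bank4 7->7 [HIT]
step 10: bank1 2->13 [CONFLICT]
step 11: bank5 9->9 [HIT]
step 12: bank6 14->13 [CONFLICT]
step 13: bank2 None->10 [EMPTY]
step 14: bank1 13->13 [HIT]
step 15: bank4 7->7 [HIT]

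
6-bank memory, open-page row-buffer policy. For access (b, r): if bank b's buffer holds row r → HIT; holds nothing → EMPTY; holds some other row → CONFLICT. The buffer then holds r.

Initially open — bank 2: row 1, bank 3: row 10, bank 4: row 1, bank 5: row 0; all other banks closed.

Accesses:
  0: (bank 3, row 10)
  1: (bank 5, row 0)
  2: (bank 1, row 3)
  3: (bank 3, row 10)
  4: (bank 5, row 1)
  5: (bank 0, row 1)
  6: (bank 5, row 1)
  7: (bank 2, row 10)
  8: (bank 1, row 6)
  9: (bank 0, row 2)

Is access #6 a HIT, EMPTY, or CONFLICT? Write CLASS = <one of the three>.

step 0: bank3 10->10 [HIT]
step 1: bank5 0->0 [HIT]
step 2: bank1 None->3 [EMPTY]
step 3: bank3 10->10 [HIT]
step 4: bank5 0->1 [CONFLICT]
step 5: bank0 None->1 [EMPTY]
step 6: bank5 1->1 [HIT]
step 7: bank2 1->10 [CONFLICT]
step 8: bank1 3->6 [CONFLICT]
step 9: bank0 1->2 [CONFLICT]

CLASS = HIT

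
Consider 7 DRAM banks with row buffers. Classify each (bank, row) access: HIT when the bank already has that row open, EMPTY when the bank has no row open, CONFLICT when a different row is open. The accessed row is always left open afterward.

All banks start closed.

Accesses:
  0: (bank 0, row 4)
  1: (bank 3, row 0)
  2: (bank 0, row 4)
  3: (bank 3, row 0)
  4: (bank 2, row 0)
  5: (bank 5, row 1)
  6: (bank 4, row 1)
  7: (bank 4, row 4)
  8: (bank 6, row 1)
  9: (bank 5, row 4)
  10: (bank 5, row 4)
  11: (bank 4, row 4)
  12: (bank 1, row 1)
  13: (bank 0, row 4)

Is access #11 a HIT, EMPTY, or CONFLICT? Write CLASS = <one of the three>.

#0 (0,4) E
#1 (3,0) E
#2 (0,4) H  (was 4)
#3 (3,0) H  (was 0)
#4 (2,0) E
#5 (5,1) E
#6 (4,1) E
#7 (4,4) C  (was 1)
#8 (6,1) E
#9 (5,4) C  (was 1)
#10 (5,4) H  (was 4)
#11 (4,4) H  (was 4)
#12 (1,1) E
#13 (0,4) H  (was 4)

CLASS = HIT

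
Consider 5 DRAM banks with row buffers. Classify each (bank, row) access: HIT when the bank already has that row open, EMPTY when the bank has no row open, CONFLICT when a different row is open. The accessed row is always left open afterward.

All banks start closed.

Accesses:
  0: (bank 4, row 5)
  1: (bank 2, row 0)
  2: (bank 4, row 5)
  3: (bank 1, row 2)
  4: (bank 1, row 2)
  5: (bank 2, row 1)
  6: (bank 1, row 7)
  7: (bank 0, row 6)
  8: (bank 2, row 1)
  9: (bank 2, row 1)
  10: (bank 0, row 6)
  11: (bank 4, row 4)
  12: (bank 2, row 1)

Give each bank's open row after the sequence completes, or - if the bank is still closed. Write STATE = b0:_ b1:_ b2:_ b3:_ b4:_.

0: bank 4 row 5 — prev None → EMPTY
1: bank 2 row 0 — prev None → EMPTY
2: bank 4 row 5 — prev 5 → HIT
3: bank 1 row 2 — prev None → EMPTY
4: bank 1 row 2 — prev 2 → HIT
5: bank 2 row 1 — prev 0 → CONFLICT
6: bank 1 row 7 — prev 2 → CONFLICT
7: bank 0 row 6 — prev None → EMPTY
8: bank 2 row 1 — prev 1 → HIT
9: bank 2 row 1 — prev 1 → HIT
10: bank 0 row 6 — prev 6 → HIT
11: bank 4 row 4 — prev 5 → CONFLICT
12: bank 2 row 1 — prev 1 → HIT

STATE = b0:6 b1:7 b2:1 b3:- b4:4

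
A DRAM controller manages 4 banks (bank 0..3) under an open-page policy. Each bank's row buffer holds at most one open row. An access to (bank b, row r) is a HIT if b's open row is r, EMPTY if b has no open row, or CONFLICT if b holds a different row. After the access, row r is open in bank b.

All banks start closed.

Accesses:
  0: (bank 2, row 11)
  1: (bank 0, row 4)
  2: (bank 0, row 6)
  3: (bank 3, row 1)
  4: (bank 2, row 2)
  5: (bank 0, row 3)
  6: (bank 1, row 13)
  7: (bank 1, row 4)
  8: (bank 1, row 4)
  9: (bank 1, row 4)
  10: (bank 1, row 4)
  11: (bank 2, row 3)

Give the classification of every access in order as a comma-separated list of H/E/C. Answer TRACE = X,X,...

0: bank 2 row 11 — prev None → EMPTY
1: bank 0 row 4 — prev None → EMPTY
2: bank 0 row 6 — prev 4 → CONFLICT
3: bank 3 row 1 — prev None → EMPTY
4: bank 2 row 2 — prev 11 → CONFLICT
5: bank 0 row 3 — prev 6 → CONFLICT
6: bank 1 row 13 — prev None → EMPTY
7: bank 1 row 4 — prev 13 → CONFLICT
8: bank 1 row 4 — prev 4 → HIT
9: bank 1 row 4 — prev 4 → HIT
10: bank 1 row 4 — prev 4 → HIT
11: bank 2 row 3 — prev 2 → CONFLICT

TRACE = E,E,C,E,C,C,E,C,H,H,H,C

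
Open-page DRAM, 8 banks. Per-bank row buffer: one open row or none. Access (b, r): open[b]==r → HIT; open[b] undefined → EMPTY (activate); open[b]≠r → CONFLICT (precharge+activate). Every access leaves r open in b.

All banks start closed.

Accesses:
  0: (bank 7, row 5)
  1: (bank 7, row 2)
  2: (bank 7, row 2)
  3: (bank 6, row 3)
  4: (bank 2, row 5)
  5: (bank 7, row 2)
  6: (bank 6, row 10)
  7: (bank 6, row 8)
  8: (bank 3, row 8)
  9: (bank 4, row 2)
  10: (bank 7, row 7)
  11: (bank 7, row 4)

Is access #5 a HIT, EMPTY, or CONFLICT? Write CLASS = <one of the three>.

step 0: bank7 None->5 [EMPTY]
step 1: bank7 5->2 [CONFLICT]
step 2: bank7 2->2 [HIT]
step 3: bank6 None->3 [EMPTY]
step 4: bank2 None->5 [EMPTY]
step 5: bank7 2->2 [HIT]
step 6: bank6 3->10 [CONFLICT]
step 7: bank6 10->8 [CONFLICT]
step 8: bank3 None->8 [EMPTY]
step 9: bank4 None->2 [EMPTY]
step 10: bank7 2->7 [CONFLICT]
step 11: bank7 7->4 [CONFLICT]

CLASS = HIT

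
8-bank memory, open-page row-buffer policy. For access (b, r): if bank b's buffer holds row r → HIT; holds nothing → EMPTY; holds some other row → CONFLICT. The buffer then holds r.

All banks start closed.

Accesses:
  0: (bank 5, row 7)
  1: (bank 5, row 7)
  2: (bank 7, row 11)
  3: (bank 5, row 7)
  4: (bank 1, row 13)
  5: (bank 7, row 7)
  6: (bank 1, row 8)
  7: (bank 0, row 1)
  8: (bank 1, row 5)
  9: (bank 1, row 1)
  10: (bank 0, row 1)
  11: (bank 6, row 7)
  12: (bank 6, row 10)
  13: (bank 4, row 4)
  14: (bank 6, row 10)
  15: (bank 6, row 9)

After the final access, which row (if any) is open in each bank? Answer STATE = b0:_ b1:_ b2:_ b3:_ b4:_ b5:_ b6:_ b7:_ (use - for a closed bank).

STATE = b0:1 b1:1 b2:- b3:- b4:4 b5:7 b6:9 b7:7

step 0: bank5 None->7 [EMPTY]
step 1: bank5 7->7 [HIT]
step 2: bank7 None->11 [EMPTY]
step 3: bank5 7->7 [HIT]
step 4: bank1 None->13 [EMPTY]
step 5: bank7 11->7 [CONFLICT]
step 6: bank1 13->8 [CONFLICT]
step 7: bank0 None->1 [EMPTY]
step 8: bank1 8->5 [CONFLICT]
step 9: bank1 5->1 [CONFLICT]
step 10: bank0 1->1 [HIT]
step 11: bank6 None->7 [EMPTY]
step 12: bank6 7->10 [CONFLICT]
step 13: bank4 None->4 [EMPTY]
step 14: bank6 10->10 [HIT]
step 15: bank6 10->9 [CONFLICT]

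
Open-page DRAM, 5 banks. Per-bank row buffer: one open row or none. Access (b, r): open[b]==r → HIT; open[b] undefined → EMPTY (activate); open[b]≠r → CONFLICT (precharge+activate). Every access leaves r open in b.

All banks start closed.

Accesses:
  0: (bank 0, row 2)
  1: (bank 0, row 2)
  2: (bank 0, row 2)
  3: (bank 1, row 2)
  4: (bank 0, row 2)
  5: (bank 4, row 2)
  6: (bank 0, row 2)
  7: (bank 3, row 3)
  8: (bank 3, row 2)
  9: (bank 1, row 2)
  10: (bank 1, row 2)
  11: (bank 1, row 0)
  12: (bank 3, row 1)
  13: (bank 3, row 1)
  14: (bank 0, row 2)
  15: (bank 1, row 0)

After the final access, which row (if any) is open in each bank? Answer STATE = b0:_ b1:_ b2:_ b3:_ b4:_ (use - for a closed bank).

STATE = b0:2 b1:0 b2:- b3:1 b4:2

0: bank 0 row 2 — prev None → EMPTY
1: bank 0 row 2 — prev 2 → HIT
2: bank 0 row 2 — prev 2 → HIT
3: bank 1 row 2 — prev None → EMPTY
4: bank 0 row 2 — prev 2 → HIT
5: bank 4 row 2 — prev None → EMPTY
6: bank 0 row 2 — prev 2 → HIT
7: bank 3 row 3 — prev None → EMPTY
8: bank 3 row 2 — prev 3 → CONFLICT
9: bank 1 row 2 — prev 2 → HIT
10: bank 1 row 2 — prev 2 → HIT
11: bank 1 row 0 — prev 2 → CONFLICT
12: bank 3 row 1 — prev 2 → CONFLICT
13: bank 3 row 1 — prev 1 → HIT
14: bank 0 row 2 — prev 2 → HIT
15: bank 1 row 0 — prev 0 → HIT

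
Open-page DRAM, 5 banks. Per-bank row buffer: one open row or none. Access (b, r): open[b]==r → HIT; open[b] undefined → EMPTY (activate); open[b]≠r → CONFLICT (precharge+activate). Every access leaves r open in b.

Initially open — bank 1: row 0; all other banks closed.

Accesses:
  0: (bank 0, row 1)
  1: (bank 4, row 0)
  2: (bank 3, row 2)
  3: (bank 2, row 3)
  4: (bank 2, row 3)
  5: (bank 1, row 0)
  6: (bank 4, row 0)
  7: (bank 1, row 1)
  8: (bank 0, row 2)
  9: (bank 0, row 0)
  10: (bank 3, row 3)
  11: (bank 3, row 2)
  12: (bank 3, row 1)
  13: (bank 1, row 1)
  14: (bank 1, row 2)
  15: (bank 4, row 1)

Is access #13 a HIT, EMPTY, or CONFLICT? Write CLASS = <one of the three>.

0: bank 0 row 1 — prev None → EMPTY
1: bank 4 row 0 — prev None → EMPTY
2: bank 3 row 2 — prev None → EMPTY
3: bank 2 row 3 — prev None → EMPTY
4: bank 2 row 3 — prev 3 → HIT
5: bank 1 row 0 — prev 0 → HIT
6: bank 4 row 0 — prev 0 → HIT
7: bank 1 row 1 — prev 0 → CONFLICT
8: bank 0 row 2 — prev 1 → CONFLICT
9: bank 0 row 0 — prev 2 → CONFLICT
10: bank 3 row 3 — prev 2 → CONFLICT
11: bank 3 row 2 — prev 3 → CONFLICT
12: bank 3 row 1 — prev 2 → CONFLICT
13: bank 1 row 1 — prev 1 → HIT
14: bank 1 row 2 — prev 1 → CONFLICT
15: bank 4 row 1 — prev 0 → CONFLICT

CLASS = HIT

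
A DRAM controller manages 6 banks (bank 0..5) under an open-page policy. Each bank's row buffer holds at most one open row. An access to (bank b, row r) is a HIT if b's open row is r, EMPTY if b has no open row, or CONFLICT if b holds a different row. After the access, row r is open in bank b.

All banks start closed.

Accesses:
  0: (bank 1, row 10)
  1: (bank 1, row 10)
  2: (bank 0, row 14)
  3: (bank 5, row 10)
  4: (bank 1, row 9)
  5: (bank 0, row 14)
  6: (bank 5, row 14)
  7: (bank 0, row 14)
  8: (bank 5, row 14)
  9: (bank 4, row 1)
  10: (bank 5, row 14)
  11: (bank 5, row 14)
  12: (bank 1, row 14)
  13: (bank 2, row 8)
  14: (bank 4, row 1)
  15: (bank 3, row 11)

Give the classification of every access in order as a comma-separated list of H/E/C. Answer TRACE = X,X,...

TRACE = E,H,E,E,C,H,C,H,H,E,H,H,C,E,H,E

step 0: bank1 None->10 [EMPTY]
step 1: bank1 10->10 [HIT]
step 2: bank0 None->14 [EMPTY]
step 3: bank5 None->10 [EMPTY]
step 4: bank1 10->9 [CONFLICT]
step 5: bank0 14->14 [HIT]
step 6: bank5 10->14 [CONFLICT]
step 7: bank0 14->14 [HIT]
step 8: bank5 14->14 [HIT]
step 9: bank4 None->1 [EMPTY]
step 10: bank5 14->14 [HIT]
step 11: bank5 14->14 [HIT]
step 12: bank1 9->14 [CONFLICT]
step 13: bank2 None->8 [EMPTY]
step 14: bank4 1->1 [HIT]
step 15: bank3 None->11 [EMPTY]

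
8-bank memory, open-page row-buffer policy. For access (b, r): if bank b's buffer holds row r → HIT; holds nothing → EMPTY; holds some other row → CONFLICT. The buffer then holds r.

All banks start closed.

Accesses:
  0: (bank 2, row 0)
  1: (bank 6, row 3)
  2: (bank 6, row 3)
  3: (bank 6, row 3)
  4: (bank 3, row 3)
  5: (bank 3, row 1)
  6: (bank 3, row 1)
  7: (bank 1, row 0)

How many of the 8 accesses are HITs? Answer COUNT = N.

COUNT = 3

  [0] b2 r0: no row ⇒ E
  [1] b6 r3: no row ⇒ E
  [2] b6 r3: had r3 ⇒ H
  [3] b6 r3: had r3 ⇒ H
  [4] b3 r3: no row ⇒ E
  [5] b3 r1: had r3 ⇒ C
  [6] b3 r1: had r1 ⇒ H
  [7] b1 r0: no row ⇒ E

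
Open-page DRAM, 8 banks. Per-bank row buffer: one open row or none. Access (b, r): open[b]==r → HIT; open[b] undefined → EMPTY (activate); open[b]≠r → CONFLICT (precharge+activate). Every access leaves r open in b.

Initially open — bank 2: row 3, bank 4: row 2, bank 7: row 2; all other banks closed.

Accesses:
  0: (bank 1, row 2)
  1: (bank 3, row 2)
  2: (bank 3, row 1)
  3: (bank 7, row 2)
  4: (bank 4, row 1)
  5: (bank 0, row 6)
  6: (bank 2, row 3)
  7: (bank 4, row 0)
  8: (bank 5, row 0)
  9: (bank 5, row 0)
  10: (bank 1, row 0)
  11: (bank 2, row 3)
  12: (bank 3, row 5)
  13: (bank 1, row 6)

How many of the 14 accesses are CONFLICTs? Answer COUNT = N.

COUNT = 6

  [0] b1 r2: no row ⇒ E
  [1] b3 r2: no row ⇒ E
  [2] b3 r1: had r2 ⇒ C
  [3] b7 r2: had r2 ⇒ H
  [4] b4 r1: had r2 ⇒ C
  [5] b0 r6: no row ⇒ E
  [6] b2 r3: had r3 ⇒ H
  [7] b4 r0: had r1 ⇒ C
  [8] b5 r0: no row ⇒ E
  [9] b5 r0: had r0 ⇒ H
  [10] b1 r0: had r2 ⇒ C
  [11] b2 r3: had r3 ⇒ H
  [12] b3 r5: had r1 ⇒ C
  [13] b1 r6: had r0 ⇒ C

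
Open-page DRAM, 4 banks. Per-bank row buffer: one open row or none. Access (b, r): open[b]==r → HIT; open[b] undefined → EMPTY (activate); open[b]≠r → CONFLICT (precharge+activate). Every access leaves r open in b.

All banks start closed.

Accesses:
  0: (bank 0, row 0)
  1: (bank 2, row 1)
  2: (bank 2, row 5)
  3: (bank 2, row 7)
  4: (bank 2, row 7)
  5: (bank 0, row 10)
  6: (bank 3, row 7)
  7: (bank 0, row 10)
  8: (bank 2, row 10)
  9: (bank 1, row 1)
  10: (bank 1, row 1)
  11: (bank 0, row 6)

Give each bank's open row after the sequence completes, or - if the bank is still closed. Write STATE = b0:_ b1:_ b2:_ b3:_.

STATE = b0:6 b1:1 b2:10 b3:7

step 0: bank0 None->0 [EMPTY]
step 1: bank2 None->1 [EMPTY]
step 2: bank2 1->5 [CONFLICT]
step 3: bank2 5->7 [CONFLICT]
step 4: bank2 7->7 [HIT]
step 5: bank0 0->10 [CONFLICT]
step 6: bank3 None->7 [EMPTY]
step 7: bank0 10->10 [HIT]
step 8: bank2 7->10 [CONFLICT]
step 9: bank1 None->1 [EMPTY]
step 10: bank1 1->1 [HIT]
step 11: bank0 10->6 [CONFLICT]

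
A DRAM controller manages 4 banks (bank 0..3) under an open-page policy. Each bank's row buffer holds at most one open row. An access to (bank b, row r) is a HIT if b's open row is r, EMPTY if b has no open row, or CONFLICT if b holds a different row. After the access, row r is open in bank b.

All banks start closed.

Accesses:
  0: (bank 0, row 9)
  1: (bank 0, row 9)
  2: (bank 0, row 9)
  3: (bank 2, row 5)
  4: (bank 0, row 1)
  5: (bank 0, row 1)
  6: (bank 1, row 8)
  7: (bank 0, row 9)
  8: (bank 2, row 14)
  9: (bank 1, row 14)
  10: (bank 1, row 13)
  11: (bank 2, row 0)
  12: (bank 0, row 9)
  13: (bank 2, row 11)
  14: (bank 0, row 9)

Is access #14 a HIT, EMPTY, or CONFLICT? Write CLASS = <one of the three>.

CLASS = HIT

step 0: bank0 None->9 [EMPTY]
step 1: bank0 9->9 [HIT]
step 2: bank0 9->9 [HIT]
step 3: bank2 None->5 [EMPTY]
step 4: bank0 9->1 [CONFLICT]
step 5: bank0 1->1 [HIT]
step 6: bank1 None->8 [EMPTY]
step 7: bank0 1->9 [CONFLICT]
step 8: bank2 5->14 [CONFLICT]
step 9: bank1 8->14 [CONFLICT]
step 10: bank1 14->13 [CONFLICT]
step 11: bank2 14->0 [CONFLICT]
step 12: bank0 9->9 [HIT]
step 13: bank2 0->11 [CONFLICT]
step 14: bank0 9->9 [HIT]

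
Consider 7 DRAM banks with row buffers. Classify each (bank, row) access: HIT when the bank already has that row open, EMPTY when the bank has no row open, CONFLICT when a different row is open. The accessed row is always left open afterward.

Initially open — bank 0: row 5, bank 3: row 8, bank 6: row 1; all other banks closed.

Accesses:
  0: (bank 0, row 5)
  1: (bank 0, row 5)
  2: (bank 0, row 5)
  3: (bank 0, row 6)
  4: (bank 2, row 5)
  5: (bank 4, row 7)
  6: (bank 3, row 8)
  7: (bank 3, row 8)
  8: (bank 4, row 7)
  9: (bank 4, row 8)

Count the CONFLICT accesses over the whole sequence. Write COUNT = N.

COUNT = 2

step 0: bank0 5->5 [HIT]
step 1: bank0 5->5 [HIT]
step 2: bank0 5->5 [HIT]
step 3: bank0 5->6 [CONFLICT]
step 4: bank2 None->5 [EMPTY]
step 5: bank4 None->7 [EMPTY]
step 6: bank3 8->8 [HIT]
step 7: bank3 8->8 [HIT]
step 8: bank4 7->7 [HIT]
step 9: bank4 7->8 [CONFLICT]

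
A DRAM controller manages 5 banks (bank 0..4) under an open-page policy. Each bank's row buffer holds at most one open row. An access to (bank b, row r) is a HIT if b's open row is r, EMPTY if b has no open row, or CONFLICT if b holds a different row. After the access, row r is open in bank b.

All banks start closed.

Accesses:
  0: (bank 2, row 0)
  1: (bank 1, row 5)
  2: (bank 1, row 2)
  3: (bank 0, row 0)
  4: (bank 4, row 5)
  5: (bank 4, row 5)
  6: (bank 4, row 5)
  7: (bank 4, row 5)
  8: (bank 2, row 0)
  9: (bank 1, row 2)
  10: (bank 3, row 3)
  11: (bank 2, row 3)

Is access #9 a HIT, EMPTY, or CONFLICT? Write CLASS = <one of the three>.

CLASS = HIT

0: bank 2 row 0 — prev None → EMPTY
1: bank 1 row 5 — prev None → EMPTY
2: bank 1 row 2 — prev 5 → CONFLICT
3: bank 0 row 0 — prev None → EMPTY
4: bank 4 row 5 — prev None → EMPTY
5: bank 4 row 5 — prev 5 → HIT
6: bank 4 row 5 — prev 5 → HIT
7: bank 4 row 5 — prev 5 → HIT
8: bank 2 row 0 — prev 0 → HIT
9: bank 1 row 2 — prev 2 → HIT
10: bank 3 row 3 — prev None → EMPTY
11: bank 2 row 3 — prev 0 → CONFLICT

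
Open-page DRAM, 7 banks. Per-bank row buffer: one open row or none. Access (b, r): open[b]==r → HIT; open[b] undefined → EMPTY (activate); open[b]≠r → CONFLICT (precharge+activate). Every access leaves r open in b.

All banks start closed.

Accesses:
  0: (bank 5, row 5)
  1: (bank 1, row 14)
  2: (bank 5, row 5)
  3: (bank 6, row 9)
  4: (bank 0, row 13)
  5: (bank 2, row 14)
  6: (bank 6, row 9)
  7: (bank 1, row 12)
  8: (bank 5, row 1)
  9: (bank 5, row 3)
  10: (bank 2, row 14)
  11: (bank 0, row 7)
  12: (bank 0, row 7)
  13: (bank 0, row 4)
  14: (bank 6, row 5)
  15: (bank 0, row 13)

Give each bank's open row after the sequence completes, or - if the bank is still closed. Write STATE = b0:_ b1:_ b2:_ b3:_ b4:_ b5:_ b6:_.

#0 (5,5) E
#1 (1,14) E
#2 (5,5) H  (was 5)
#3 (6,9) E
#4 (0,13) E
#5 (2,14) E
#6 (6,9) H  (was 9)
#7 (1,12) C  (was 14)
#8 (5,1) C  (was 5)
#9 (5,3) C  (was 1)
#10 (2,14) H  (was 14)
#11 (0,7) C  (was 13)
#12 (0,7) H  (was 7)
#13 (0,4) C  (was 7)
#14 (6,5) C  (was 9)
#15 (0,13) C  (was 4)

STATE = b0:13 b1:12 b2:14 b3:- b4:- b5:3 b6:5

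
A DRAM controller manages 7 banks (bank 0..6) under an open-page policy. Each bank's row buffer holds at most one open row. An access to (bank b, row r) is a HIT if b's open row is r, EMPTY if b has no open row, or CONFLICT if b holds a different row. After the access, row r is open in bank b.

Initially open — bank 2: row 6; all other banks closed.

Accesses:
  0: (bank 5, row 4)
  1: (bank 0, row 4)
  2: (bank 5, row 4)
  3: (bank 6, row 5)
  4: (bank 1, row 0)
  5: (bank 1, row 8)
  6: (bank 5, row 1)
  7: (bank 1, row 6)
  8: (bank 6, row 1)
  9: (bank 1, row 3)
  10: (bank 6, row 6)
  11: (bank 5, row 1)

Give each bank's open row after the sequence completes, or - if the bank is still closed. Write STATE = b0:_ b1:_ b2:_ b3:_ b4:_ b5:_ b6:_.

  [0] b5 r4: no row ⇒ E
  [1] b0 r4: no row ⇒ E
  [2] b5 r4: had r4 ⇒ H
  [3] b6 r5: no row ⇒ E
  [4] b1 r0: no row ⇒ E
  [5] b1 r8: had r0 ⇒ C
  [6] b5 r1: had r4 ⇒ C
  [7] b1 r6: had r8 ⇒ C
  [8] b6 r1: had r5 ⇒ C
  [9] b1 r3: had r6 ⇒ C
  [10] b6 r6: had r1 ⇒ C
  [11] b5 r1: had r1 ⇒ H

STATE = b0:4 b1:3 b2:6 b3:- b4:- b5:1 b6:6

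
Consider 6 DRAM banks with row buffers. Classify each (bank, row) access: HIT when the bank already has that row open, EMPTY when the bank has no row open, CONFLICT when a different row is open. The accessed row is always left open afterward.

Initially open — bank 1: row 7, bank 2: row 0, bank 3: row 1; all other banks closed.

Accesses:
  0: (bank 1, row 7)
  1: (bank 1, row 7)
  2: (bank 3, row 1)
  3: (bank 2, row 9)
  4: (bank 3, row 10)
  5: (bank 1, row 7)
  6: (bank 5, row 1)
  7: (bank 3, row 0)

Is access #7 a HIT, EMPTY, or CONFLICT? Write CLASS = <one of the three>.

CLASS = CONFLICT

step 0: bank1 7->7 [HIT]
step 1: bank1 7->7 [HIT]
step 2: bank3 1->1 [HIT]
step 3: bank2 0->9 [CONFLICT]
step 4: bank3 1->10 [CONFLICT]
step 5: bank1 7->7 [HIT]
step 6: bank5 None->1 [EMPTY]
step 7: bank3 10->0 [CONFLICT]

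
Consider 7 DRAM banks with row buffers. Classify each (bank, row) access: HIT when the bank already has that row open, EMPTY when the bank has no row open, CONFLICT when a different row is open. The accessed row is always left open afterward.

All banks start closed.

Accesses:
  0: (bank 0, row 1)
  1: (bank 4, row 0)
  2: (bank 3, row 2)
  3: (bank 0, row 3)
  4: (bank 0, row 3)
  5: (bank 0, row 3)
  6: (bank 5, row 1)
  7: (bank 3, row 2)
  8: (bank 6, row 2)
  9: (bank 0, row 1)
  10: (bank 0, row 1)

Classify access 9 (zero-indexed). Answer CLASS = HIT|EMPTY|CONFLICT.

CLASS = CONFLICT

0: bank 0 row 1 — prev None → EMPTY
1: bank 4 row 0 — prev None → EMPTY
2: bank 3 row 2 — prev None → EMPTY
3: bank 0 row 3 — prev 1 → CONFLICT
4: bank 0 row 3 — prev 3 → HIT
5: bank 0 row 3 — prev 3 → HIT
6: bank 5 row 1 — prev None → EMPTY
7: bank 3 row 2 — prev 2 → HIT
8: bank 6 row 2 — prev None → EMPTY
9: bank 0 row 1 — prev 3 → CONFLICT
10: bank 0 row 1 — prev 1 → HIT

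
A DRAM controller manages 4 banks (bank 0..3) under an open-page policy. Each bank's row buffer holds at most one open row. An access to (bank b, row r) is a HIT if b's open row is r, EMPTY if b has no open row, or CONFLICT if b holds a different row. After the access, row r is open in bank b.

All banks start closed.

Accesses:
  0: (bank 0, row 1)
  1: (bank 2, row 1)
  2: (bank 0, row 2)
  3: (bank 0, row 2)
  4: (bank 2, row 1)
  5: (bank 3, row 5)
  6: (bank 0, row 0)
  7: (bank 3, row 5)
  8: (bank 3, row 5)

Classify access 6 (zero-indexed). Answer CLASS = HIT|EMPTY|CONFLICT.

#0 (0,1) E
#1 (2,1) E
#2 (0,2) C  (was 1)
#3 (0,2) H  (was 2)
#4 (2,1) H  (was 1)
#5 (3,5) E
#6 (0,0) C  (was 2)
#7 (3,5) H  (was 5)
#8 (3,5) H  (was 5)

CLASS = CONFLICT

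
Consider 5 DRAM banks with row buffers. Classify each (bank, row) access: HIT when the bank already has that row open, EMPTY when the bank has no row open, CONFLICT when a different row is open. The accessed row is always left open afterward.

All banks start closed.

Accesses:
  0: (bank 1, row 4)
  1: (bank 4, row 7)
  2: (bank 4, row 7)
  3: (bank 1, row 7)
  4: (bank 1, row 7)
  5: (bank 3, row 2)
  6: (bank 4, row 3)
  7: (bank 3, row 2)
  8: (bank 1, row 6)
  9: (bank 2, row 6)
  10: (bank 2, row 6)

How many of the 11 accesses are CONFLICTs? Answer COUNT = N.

#0 (1,4) E
#1 (4,7) E
#2 (4,7) H  (was 7)
#3 (1,7) C  (was 4)
#4 (1,7) H  (was 7)
#5 (3,2) E
#6 (4,3) C  (was 7)
#7 (3,2) H  (was 2)
#8 (1,6) C  (was 7)
#9 (2,6) E
#10 (2,6) H  (was 6)

COUNT = 3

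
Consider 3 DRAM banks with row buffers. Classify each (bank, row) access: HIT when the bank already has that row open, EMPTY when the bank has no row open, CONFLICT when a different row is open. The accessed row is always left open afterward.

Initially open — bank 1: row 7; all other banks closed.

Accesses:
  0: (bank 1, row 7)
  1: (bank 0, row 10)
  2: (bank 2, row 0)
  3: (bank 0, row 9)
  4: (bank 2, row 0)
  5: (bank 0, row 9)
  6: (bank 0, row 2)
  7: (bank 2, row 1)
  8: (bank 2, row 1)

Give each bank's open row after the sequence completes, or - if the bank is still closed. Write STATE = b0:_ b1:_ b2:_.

STATE = b0:2 b1:7 b2:1

step 0: bank1 7->7 [HIT]
step 1: bank0 None->10 [EMPTY]
step 2: bank2 None->0 [EMPTY]
step 3: bank0 10->9 [CONFLICT]
step 4: bank2 0->0 [HIT]
step 5: bank0 9->9 [HIT]
step 6: bank0 9->2 [CONFLICT]
step 7: bank2 0->1 [CONFLICT]
step 8: bank2 1->1 [HIT]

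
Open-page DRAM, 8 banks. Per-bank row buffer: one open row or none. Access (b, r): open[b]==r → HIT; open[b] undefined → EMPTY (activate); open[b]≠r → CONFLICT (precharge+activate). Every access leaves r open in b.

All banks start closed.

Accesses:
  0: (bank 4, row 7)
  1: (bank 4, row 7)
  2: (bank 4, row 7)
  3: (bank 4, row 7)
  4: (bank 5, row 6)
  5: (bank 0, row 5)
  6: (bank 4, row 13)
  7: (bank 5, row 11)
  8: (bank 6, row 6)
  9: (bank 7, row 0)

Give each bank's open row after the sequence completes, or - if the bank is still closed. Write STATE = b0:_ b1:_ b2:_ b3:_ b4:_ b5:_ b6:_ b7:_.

STATE = b0:5 b1:- b2:- b3:- b4:13 b5:11 b6:6 b7:0

  [0] b4 r7: no row ⇒ E
  [1] b4 r7: had r7 ⇒ H
  [2] b4 r7: had r7 ⇒ H
  [3] b4 r7: had r7 ⇒ H
  [4] b5 r6: no row ⇒ E
  [5] b0 r5: no row ⇒ E
  [6] b4 r13: had r7 ⇒ C
  [7] b5 r11: had r6 ⇒ C
  [8] b6 r6: no row ⇒ E
  [9] b7 r0: no row ⇒ E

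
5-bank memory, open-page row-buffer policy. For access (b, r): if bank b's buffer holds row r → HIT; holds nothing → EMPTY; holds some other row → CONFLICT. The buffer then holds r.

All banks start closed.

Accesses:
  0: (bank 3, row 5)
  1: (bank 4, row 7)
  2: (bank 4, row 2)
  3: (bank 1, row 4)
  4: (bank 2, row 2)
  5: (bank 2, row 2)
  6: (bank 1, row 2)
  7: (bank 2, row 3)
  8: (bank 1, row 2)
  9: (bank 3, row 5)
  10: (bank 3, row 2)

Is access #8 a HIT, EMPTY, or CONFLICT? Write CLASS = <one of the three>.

CLASS = HIT

step 0: bank3 None->5 [EMPTY]
step 1: bank4 None->7 [EMPTY]
step 2: bank4 7->2 [CONFLICT]
step 3: bank1 None->4 [EMPTY]
step 4: bank2 None->2 [EMPTY]
step 5: bank2 2->2 [HIT]
step 6: bank1 4->2 [CONFLICT]
step 7: bank2 2->3 [CONFLICT]
step 8: bank1 2->2 [HIT]
step 9: bank3 5->5 [HIT]
step 10: bank3 5->2 [CONFLICT]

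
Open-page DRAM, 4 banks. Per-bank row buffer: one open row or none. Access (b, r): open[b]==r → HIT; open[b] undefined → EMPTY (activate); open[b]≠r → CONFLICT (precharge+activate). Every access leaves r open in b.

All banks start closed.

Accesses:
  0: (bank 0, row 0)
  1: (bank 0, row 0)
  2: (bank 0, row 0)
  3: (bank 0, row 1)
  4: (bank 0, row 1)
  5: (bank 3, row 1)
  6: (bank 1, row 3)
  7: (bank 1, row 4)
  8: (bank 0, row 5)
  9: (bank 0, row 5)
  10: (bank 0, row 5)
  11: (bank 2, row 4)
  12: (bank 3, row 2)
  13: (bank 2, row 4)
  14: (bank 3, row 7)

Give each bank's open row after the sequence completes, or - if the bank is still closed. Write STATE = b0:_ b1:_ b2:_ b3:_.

STATE = b0:5 b1:4 b2:4 b3:7

#0 (0,0) E
#1 (0,0) H  (was 0)
#2 (0,0) H  (was 0)
#3 (0,1) C  (was 0)
#4 (0,1) H  (was 1)
#5 (3,1) E
#6 (1,3) E
#7 (1,4) C  (was 3)
#8 (0,5) C  (was 1)
#9 (0,5) H  (was 5)
#10 (0,5) H  (was 5)
#11 (2,4) E
#12 (3,2) C  (was 1)
#13 (2,4) H  (was 4)
#14 (3,7) C  (was 2)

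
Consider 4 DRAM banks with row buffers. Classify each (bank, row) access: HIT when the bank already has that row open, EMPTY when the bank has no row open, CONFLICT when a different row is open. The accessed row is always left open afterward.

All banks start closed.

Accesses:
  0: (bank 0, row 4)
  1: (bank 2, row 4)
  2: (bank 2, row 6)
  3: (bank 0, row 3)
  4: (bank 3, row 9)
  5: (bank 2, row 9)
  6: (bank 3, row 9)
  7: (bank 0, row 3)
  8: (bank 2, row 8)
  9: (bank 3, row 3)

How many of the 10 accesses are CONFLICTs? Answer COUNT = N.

step 0: bank0 None->4 [EMPTY]
step 1: bank2 None->4 [EMPTY]
step 2: bank2 4->6 [CONFLICT]
step 3: bank0 4->3 [CONFLICT]
step 4: bank3 None->9 [EMPTY]
step 5: bank2 6->9 [CONFLICT]
step 6: bank3 9->9 [HIT]
step 7: bank0 3->3 [HIT]
step 8: bank2 9->8 [CONFLICT]
step 9: bank3 9->3 [CONFLICT]

COUNT = 5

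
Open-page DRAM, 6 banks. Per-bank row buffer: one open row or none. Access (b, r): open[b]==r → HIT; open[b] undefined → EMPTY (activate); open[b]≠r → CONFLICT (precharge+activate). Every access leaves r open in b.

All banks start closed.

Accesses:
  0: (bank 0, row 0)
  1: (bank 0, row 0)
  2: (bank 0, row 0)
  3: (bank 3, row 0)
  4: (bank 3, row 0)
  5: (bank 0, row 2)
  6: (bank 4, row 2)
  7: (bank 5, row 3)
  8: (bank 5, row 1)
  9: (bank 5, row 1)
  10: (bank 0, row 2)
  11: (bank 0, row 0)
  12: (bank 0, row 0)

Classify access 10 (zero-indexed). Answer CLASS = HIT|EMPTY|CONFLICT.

#0 (0,0) E
#1 (0,0) H  (was 0)
#2 (0,0) H  (was 0)
#3 (3,0) E
#4 (3,0) H  (was 0)
#5 (0,2) C  (was 0)
#6 (4,2) E
#7 (5,3) E
#8 (5,1) C  (was 3)
#9 (5,1) H  (was 1)
#10 (0,2) H  (was 2)
#11 (0,0) C  (was 2)
#12 (0,0) H  (was 0)

CLASS = HIT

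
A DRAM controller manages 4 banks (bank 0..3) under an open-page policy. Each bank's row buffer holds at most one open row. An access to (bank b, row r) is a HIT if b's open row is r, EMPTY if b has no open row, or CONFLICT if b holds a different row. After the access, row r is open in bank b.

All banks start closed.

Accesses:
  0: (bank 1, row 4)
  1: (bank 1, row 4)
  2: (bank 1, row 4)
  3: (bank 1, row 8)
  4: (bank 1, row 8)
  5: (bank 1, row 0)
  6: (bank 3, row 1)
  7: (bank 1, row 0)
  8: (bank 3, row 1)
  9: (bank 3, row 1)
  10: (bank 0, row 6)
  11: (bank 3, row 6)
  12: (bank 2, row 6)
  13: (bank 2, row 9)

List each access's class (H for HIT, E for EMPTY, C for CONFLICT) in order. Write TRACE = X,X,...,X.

0: bank 1 row 4 — prev None → EMPTY
1: bank 1 row 4 — prev 4 → HIT
2: bank 1 row 4 — prev 4 → HIT
3: bank 1 row 8 — prev 4 → CONFLICT
4: bank 1 row 8 — prev 8 → HIT
5: bank 1 row 0 — prev 8 → CONFLICT
6: bank 3 row 1 — prev None → EMPTY
7: bank 1 row 0 — prev 0 → HIT
8: bank 3 row 1 — prev 1 → HIT
9: bank 3 row 1 — prev 1 → HIT
10: bank 0 row 6 — prev None → EMPTY
11: bank 3 row 6 — prev 1 → CONFLICT
12: bank 2 row 6 — prev None → EMPTY
13: bank 2 row 9 — prev 6 → CONFLICT

TRACE = E,H,H,C,H,C,E,H,H,H,E,C,E,C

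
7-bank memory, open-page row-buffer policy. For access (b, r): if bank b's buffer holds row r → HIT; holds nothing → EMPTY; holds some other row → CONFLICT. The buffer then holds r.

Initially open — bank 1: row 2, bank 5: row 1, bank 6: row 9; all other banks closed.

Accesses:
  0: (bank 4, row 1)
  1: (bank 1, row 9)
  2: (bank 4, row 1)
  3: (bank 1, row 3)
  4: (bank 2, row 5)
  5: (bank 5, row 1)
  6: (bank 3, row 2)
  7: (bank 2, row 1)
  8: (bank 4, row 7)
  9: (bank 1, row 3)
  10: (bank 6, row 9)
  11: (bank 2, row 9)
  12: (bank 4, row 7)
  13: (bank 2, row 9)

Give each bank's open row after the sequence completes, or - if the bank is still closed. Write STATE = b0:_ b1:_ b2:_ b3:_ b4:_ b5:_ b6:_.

STATE = b0:- b1:3 b2:9 b3:2 b4:7 b5:1 b6:9

#0 (4,1) E
#1 (1,9) C  (was 2)
#2 (4,1) H  (was 1)
#3 (1,3) C  (was 9)
#4 (2,5) E
#5 (5,1) H  (was 1)
#6 (3,2) E
#7 (2,1) C  (was 5)
#8 (4,7) C  (was 1)
#9 (1,3) H  (was 3)
#10 (6,9) H  (was 9)
#11 (2,9) C  (was 1)
#12 (4,7) H  (was 7)
#13 (2,9) H  (was 9)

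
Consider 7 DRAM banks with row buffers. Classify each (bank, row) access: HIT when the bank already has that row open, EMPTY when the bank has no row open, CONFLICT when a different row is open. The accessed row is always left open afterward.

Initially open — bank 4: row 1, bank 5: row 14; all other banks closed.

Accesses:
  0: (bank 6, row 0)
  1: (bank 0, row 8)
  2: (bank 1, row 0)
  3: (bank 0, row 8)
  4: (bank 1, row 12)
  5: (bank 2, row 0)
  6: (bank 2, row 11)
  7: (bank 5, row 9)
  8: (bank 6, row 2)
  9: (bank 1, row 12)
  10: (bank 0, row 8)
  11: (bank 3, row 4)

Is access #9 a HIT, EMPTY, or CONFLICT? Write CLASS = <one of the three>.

CLASS = HIT

  [0] b6 r0: no row ⇒ E
  [1] b0 r8: no row ⇒ E
  [2] b1 r0: no row ⇒ E
  [3] b0 r8: had r8 ⇒ H
  [4] b1 r12: had r0 ⇒ C
  [5] b2 r0: no row ⇒ E
  [6] b2 r11: had r0 ⇒ C
  [7] b5 r9: had r14 ⇒ C
  [8] b6 r2: had r0 ⇒ C
  [9] b1 r12: had r12 ⇒ H
  [10] b0 r8: had r8 ⇒ H
  [11] b3 r4: no row ⇒ E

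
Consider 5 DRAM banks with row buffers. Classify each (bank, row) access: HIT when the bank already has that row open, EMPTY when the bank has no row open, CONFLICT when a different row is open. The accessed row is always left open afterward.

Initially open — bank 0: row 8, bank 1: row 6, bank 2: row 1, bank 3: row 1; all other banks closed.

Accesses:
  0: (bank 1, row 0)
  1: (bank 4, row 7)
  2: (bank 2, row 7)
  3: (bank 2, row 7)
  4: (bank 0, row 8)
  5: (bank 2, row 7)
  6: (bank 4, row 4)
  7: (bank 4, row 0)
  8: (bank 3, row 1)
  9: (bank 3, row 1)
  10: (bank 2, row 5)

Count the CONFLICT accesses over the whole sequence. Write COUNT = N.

step 0: bank1 6->0 [CONFLICT]
step 1: bank4 None->7 [EMPTY]
step 2: bank2 1->7 [CONFLICT]
step 3: bank2 7->7 [HIT]
step 4: bank0 8->8 [HIT]
step 5: bank2 7->7 [HIT]
step 6: bank4 7->4 [CONFLICT]
step 7: bank4 4->0 [CONFLICT]
step 8: bank3 1->1 [HIT]
step 9: bank3 1->1 [HIT]
step 10: bank2 7->5 [CONFLICT]

COUNT = 5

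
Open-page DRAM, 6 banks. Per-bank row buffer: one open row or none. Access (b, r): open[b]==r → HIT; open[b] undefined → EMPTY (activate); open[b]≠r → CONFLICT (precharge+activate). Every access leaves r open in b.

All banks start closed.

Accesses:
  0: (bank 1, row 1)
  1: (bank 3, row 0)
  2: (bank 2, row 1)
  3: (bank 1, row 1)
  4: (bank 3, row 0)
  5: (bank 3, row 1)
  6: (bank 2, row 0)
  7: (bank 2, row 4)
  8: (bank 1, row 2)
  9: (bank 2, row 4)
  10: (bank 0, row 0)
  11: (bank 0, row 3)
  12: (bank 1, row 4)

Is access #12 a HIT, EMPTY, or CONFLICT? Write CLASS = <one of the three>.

step 0: bank1 None->1 [EMPTY]
step 1: bank3 None->0 [EMPTY]
step 2: bank2 None->1 [EMPTY]
step 3: bank1 1->1 [HIT]
step 4: bank3 0->0 [HIT]
step 5: bank3 0->1 [CONFLICT]
step 6: bank2 1->0 [CONFLICT]
step 7: bank2 0->4 [CONFLICT]
step 8: bank1 1->2 [CONFLICT]
step 9: bank2 4->4 [HIT]
step 10: bank0 None->0 [EMPTY]
step 11: bank0 0->3 [CONFLICT]
step 12: bank1 2->4 [CONFLICT]

CLASS = CONFLICT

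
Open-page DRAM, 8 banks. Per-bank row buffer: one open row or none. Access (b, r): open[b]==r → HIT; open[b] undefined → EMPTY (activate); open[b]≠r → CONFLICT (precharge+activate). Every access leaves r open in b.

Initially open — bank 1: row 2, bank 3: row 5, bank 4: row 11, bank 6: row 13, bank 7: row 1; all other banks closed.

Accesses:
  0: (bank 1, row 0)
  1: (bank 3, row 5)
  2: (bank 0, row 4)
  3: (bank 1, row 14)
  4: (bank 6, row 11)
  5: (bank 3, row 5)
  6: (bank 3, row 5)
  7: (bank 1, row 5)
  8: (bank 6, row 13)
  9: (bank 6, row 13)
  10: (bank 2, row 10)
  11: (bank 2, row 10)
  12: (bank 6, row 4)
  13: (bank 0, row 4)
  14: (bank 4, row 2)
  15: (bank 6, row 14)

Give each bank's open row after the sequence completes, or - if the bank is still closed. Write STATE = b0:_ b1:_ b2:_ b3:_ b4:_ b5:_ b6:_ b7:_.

STATE = b0:4 b1:5 b2:10 b3:5 b4:2 b5:- b6:14 b7:1

  [0] b1 r0: had r2 ⇒ C
  [1] b3 r5: had r5 ⇒ H
  [2] b0 r4: no row ⇒ E
  [3] b1 r14: had r0 ⇒ C
  [4] b6 r11: had r13 ⇒ C
  [5] b3 r5: had r5 ⇒ H
  [6] b3 r5: had r5 ⇒ H
  [7] b1 r5: had r14 ⇒ C
  [8] b6 r13: had r11 ⇒ C
  [9] b6 r13: had r13 ⇒ H
  [10] b2 r10: no row ⇒ E
  [11] b2 r10: had r10 ⇒ H
  [12] b6 r4: had r13 ⇒ C
  [13] b0 r4: had r4 ⇒ H
  [14] b4 r2: had r11 ⇒ C
  [15] b6 r14: had r4 ⇒ C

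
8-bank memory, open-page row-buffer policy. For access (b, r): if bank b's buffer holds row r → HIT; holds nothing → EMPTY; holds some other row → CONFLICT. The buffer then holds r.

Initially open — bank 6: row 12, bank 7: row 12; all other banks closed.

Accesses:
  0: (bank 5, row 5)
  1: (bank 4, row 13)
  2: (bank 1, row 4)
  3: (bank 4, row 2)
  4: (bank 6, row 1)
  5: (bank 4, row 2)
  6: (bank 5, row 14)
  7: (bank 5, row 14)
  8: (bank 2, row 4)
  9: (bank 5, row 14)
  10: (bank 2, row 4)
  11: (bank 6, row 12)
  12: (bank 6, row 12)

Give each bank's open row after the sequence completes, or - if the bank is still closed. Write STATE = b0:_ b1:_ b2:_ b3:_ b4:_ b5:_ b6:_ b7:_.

STATE = b0:- b1:4 b2:4 b3:- b4:2 b5:14 b6:12 b7:12

step 0: bank5 None->5 [EMPTY]
step 1: bank4 None->13 [EMPTY]
step 2: bank1 None->4 [EMPTY]
step 3: bank4 13->2 [CONFLICT]
step 4: bank6 12->1 [CONFLICT]
step 5: bank4 2->2 [HIT]
step 6: bank5 5->14 [CONFLICT]
step 7: bank5 14->14 [HIT]
step 8: bank2 None->4 [EMPTY]
step 9: bank5 14->14 [HIT]
step 10: bank2 4->4 [HIT]
step 11: bank6 1->12 [CONFLICT]
step 12: bank6 12->12 [HIT]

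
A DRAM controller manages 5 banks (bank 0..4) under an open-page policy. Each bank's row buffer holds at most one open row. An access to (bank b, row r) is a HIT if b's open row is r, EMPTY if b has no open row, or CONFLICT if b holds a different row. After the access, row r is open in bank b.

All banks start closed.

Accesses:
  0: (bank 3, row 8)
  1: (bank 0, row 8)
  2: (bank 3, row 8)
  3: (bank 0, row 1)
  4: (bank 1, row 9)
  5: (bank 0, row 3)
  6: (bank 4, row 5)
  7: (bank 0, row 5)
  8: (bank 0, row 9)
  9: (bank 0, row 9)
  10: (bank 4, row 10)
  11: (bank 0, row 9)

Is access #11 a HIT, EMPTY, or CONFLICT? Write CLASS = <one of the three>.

0: bank 3 row 8 — prev None → EMPTY
1: bank 0 row 8 — prev None → EMPTY
2: bank 3 row 8 — prev 8 → HIT
3: bank 0 row 1 — prev 8 → CONFLICT
4: bank 1 row 9 — prev None → EMPTY
5: bank 0 row 3 — prev 1 → CONFLICT
6: bank 4 row 5 — prev None → EMPTY
7: bank 0 row 5 — prev 3 → CONFLICT
8: bank 0 row 9 — prev 5 → CONFLICT
9: bank 0 row 9 — prev 9 → HIT
10: bank 4 row 10 — prev 5 → CONFLICT
11: bank 0 row 9 — prev 9 → HIT

CLASS = HIT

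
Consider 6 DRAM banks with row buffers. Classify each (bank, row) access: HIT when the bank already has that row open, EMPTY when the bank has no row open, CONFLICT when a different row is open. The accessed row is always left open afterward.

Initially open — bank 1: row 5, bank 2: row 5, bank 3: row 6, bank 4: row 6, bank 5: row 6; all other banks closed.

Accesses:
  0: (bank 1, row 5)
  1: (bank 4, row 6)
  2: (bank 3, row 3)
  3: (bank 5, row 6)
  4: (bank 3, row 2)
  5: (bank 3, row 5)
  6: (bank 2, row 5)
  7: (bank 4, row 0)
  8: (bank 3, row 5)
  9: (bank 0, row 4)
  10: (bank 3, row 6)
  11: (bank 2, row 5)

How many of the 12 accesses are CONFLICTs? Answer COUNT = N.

0: bank 1 row 5 — prev 5 → HIT
1: bank 4 row 6 — prev 6 → HIT
2: bank 3 row 3 — prev 6 → CONFLICT
3: bank 5 row 6 — prev 6 → HIT
4: bank 3 row 2 — prev 3 → CONFLICT
5: bank 3 row 5 — prev 2 → CONFLICT
6: bank 2 row 5 — prev 5 → HIT
7: bank 4 row 0 — prev 6 → CONFLICT
8: bank 3 row 5 — prev 5 → HIT
9: bank 0 row 4 — prev None → EMPTY
10: bank 3 row 6 — prev 5 → CONFLICT
11: bank 2 row 5 — prev 5 → HIT

COUNT = 5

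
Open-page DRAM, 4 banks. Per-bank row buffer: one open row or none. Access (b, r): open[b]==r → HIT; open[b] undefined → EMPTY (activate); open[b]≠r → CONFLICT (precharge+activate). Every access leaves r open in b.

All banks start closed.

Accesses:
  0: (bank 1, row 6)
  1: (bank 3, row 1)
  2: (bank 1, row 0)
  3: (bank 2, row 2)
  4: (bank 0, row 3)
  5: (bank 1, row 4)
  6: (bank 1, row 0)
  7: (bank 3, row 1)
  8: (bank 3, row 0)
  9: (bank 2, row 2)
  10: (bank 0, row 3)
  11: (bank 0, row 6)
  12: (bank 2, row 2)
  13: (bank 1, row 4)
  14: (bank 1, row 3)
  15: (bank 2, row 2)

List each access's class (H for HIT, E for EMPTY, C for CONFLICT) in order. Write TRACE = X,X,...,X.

TRACE = E,E,C,E,E,C,C,H,C,H,H,C,H,C,C,H

step 0: bank1 None->6 [EMPTY]
step 1: bank3 None->1 [EMPTY]
step 2: bank1 6->0 [CONFLICT]
step 3: bank2 None->2 [EMPTY]
step 4: bank0 None->3 [EMPTY]
step 5: bank1 0->4 [CONFLICT]
step 6: bank1 4->0 [CONFLICT]
step 7: bank3 1->1 [HIT]
step 8: bank3 1->0 [CONFLICT]
step 9: bank2 2->2 [HIT]
step 10: bank0 3->3 [HIT]
step 11: bank0 3->6 [CONFLICT]
step 12: bank2 2->2 [HIT]
step 13: bank1 0->4 [CONFLICT]
step 14: bank1 4->3 [CONFLICT]
step 15: bank2 2->2 [HIT]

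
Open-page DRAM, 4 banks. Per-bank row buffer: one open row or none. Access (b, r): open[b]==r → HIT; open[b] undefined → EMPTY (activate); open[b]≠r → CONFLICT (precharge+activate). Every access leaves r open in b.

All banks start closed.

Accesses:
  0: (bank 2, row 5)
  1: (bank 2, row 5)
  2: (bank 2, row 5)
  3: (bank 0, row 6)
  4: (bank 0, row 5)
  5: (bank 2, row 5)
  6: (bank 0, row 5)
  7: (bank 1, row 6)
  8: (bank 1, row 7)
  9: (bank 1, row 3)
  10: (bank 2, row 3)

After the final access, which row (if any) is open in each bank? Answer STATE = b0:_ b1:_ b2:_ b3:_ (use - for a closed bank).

STATE = b0:5 b1:3 b2:3 b3:-

0: bank 2 row 5 — prev None → EMPTY
1: bank 2 row 5 — prev 5 → HIT
2: bank 2 row 5 — prev 5 → HIT
3: bank 0 row 6 — prev None → EMPTY
4: bank 0 row 5 — prev 6 → CONFLICT
5: bank 2 row 5 — prev 5 → HIT
6: bank 0 row 5 — prev 5 → HIT
7: bank 1 row 6 — prev None → EMPTY
8: bank 1 row 7 — prev 6 → CONFLICT
9: bank 1 row 3 — prev 7 → CONFLICT
10: bank 2 row 3 — prev 5 → CONFLICT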